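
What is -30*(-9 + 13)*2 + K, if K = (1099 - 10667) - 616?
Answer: -10424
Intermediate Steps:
K = -10184 (K = -9568 - 616 = -10184)
-30*(-9 + 13)*2 + K = -30*(-9 + 13)*2 - 10184 = -120*2 - 10184 = -30*8 - 10184 = -240 - 10184 = -10424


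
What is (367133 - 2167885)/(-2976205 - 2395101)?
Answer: 900376/2685653 ≈ 0.33525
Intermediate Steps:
(367133 - 2167885)/(-2976205 - 2395101) = -1800752/(-5371306) = -1800752*(-1/5371306) = 900376/2685653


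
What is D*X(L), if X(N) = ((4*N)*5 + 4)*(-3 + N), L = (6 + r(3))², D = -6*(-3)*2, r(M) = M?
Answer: 4560192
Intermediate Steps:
D = 36 (D = 18*2 = 36)
L = 81 (L = (6 + 3)² = 9² = 81)
X(N) = (-3 + N)*(4 + 20*N) (X(N) = (20*N + 4)*(-3 + N) = (4 + 20*N)*(-3 + N) = (-3 + N)*(4 + 20*N))
D*X(L) = 36*(-12 - 56*81 + 20*81²) = 36*(-12 - 4536 + 20*6561) = 36*(-12 - 4536 + 131220) = 36*126672 = 4560192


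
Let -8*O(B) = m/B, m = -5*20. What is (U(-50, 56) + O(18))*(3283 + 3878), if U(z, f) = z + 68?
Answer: 1606451/12 ≈ 1.3387e+5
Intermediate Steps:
m = -100
U(z, f) = 68 + z
O(B) = 25/(2*B) (O(B) = -(-25)/(2*B) = 25/(2*B))
(U(-50, 56) + O(18))*(3283 + 3878) = ((68 - 50) + (25/2)/18)*(3283 + 3878) = (18 + (25/2)*(1/18))*7161 = (18 + 25/36)*7161 = (673/36)*7161 = 1606451/12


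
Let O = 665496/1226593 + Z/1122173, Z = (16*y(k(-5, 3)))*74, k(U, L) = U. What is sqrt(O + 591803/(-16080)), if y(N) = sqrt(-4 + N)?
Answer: sqrt(-810980437539148339154491669935 + 70791708550394513468966400*I)/149549383169940 ≈ 0.00026282 + 6.0217*I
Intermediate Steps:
Z = 3552*I (Z = (16*sqrt(-4 - 5))*74 = (16*sqrt(-9))*74 = (16*(3*I))*74 = (48*I)*74 = 3552*I ≈ 3552.0*I)
O = 665496/1226593 + 96*I/30329 (O = 665496/1226593 + (3552*I)/1122173 = 665496*(1/1226593) + (3552*I)*(1/1122173) = 665496/1226593 + 96*I/30329 ≈ 0.54256 + 0.0031653*I)
sqrt(O + 591803/(-16080)) = sqrt((665496/1226593 + 96*I/30329) + 591803/(-16080)) = sqrt((665496/1226593 + 96*I/30329) + 591803*(-1/16080)) = sqrt((665496/1226593 + 96*I/30329) - 591803/16080) = sqrt(-715200241499/19723615440 + 96*I/30329)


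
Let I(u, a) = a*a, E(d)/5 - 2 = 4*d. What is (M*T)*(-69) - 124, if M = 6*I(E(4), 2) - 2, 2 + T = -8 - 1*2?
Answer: 18092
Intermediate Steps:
E(d) = 10 + 20*d (E(d) = 10 + 5*(4*d) = 10 + 20*d)
I(u, a) = a²
T = -12 (T = -2 + (-8 - 1*2) = -2 + (-8 - 2) = -2 - 10 = -12)
M = 22 (M = 6*2² - 2 = 6*4 - 2 = 24 - 2 = 22)
(M*T)*(-69) - 124 = (22*(-12))*(-69) - 124 = -264*(-69) - 124 = 18216 - 124 = 18092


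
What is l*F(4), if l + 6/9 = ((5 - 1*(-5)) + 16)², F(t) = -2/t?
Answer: -1013/3 ≈ -337.67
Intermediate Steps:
l = 2026/3 (l = -⅔ + ((5 - 1*(-5)) + 16)² = -⅔ + ((5 + 5) + 16)² = -⅔ + (10 + 16)² = -⅔ + 26² = -⅔ + 676 = 2026/3 ≈ 675.33)
l*F(4) = 2026*(-2/4)/3 = 2026*(-2*¼)/3 = (2026/3)*(-½) = -1013/3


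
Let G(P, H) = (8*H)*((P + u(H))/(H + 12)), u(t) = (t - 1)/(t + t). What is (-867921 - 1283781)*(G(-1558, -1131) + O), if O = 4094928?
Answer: -3276419713121184/373 ≈ -8.7840e+12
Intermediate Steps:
u(t) = (-1 + t)/(2*t) (u(t) = (-1 + t)/((2*t)) = (-1 + t)*(1/(2*t)) = (-1 + t)/(2*t))
G(P, H) = 8*H*(P + (-1 + H)/(2*H))/(12 + H) (G(P, H) = (8*H)*((P + (-1 + H)/(2*H))/(H + 12)) = (8*H)*((P + (-1 + H)/(2*H))/(12 + H)) = 8*H*(P + (-1 + H)/(2*H))/(12 + H))
(-867921 - 1283781)*(G(-1558, -1131) + O) = (-867921 - 1283781)*(4*(-1 - 1131 + 2*(-1131)*(-1558))/(12 - 1131) + 4094928) = -2151702*(4*(-1 - 1131 + 3524196)/(-1119) + 4094928) = -2151702*(4*(-1/1119)*3523064 + 4094928) = -2151702*(-14092256/1119 + 4094928) = -2151702*4568132176/1119 = -3276419713121184/373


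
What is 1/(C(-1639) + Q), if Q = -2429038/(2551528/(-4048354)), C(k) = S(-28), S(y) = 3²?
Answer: 637882/2458407166801 ≈ 2.5947e-7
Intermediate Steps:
S(y) = 9
C(k) = 9
Q = 2458401425863/637882 (Q = -2429038/(2551528*(-1/4048354)) = -2429038/(-1275764/2024177) = -2429038*(-2024177/1275764) = 2458401425863/637882 ≈ 3.8540e+6)
1/(C(-1639) + Q) = 1/(9 + 2458401425863/637882) = 1/(2458407166801/637882) = 637882/2458407166801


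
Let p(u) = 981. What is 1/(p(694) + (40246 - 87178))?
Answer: -1/45951 ≈ -2.1762e-5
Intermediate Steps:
1/(p(694) + (40246 - 87178)) = 1/(981 + (40246 - 87178)) = 1/(981 - 46932) = 1/(-45951) = -1/45951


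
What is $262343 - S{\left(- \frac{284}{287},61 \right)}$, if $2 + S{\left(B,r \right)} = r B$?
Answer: $\frac{75310339}{287} \approx 2.6241 \cdot 10^{5}$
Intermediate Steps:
$S{\left(B,r \right)} = -2 + B r$ ($S{\left(B,r \right)} = -2 + r B = -2 + B r$)
$262343 - S{\left(- \frac{284}{287},61 \right)} = 262343 - \left(-2 + - \frac{284}{287} \cdot 61\right) = 262343 - \left(-2 + \left(-284\right) \frac{1}{287} \cdot 61\right) = 262343 - \left(-2 - \frac{17324}{287}\right) = 262343 - - \frac{17898}{287} = 262343 + \frac{17898}{287} = \frac{75310339}{287}$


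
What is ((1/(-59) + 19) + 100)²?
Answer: 49280400/3481 ≈ 14157.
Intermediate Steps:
((1/(-59) + 19) + 100)² = ((-1/59 + 19) + 100)² = (1120/59 + 100)² = (7020/59)² = 49280400/3481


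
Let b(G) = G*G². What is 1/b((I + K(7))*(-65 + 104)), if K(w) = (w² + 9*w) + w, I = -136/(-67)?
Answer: 300763/31629747308761251 ≈ 9.5089e-12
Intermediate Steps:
I = 136/67 (I = -136*(-1/67) = 136/67 ≈ 2.0299)
K(w) = w² + 10*w
b(G) = G³
1/b((I + K(7))*(-65 + 104)) = 1/(((136/67 + 7*(10 + 7))*(-65 + 104))³) = 1/(((136/67 + 7*17)*39)³) = 1/(((136/67 + 119)*39)³) = 1/(((8109/67)*39)³) = 1/((316251/67)³) = 1/(31629747308761251/300763) = 300763/31629747308761251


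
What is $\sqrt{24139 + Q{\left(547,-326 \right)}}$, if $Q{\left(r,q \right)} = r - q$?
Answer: $26 \sqrt{37} \approx 158.15$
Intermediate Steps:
$\sqrt{24139 + Q{\left(547,-326 \right)}} = \sqrt{24139 + \left(547 - -326\right)} = \sqrt{24139 + \left(547 + 326\right)} = \sqrt{24139 + 873} = \sqrt{25012} = 26 \sqrt{37}$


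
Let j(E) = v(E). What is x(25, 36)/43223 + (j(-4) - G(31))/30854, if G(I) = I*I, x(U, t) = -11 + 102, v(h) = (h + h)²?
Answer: -35963317/1333602442 ≈ -0.026967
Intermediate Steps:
v(h) = 4*h² (v(h) = (2*h)² = 4*h²)
x(U, t) = 91
G(I) = I²
j(E) = 4*E²
x(25, 36)/43223 + (j(-4) - G(31))/30854 = 91/43223 + (4*(-4)² - 1*31²)/30854 = 91*(1/43223) + (4*16 - 1*961)*(1/30854) = 91/43223 + (64 - 961)*(1/30854) = 91/43223 - 897*1/30854 = 91/43223 - 897/30854 = -35963317/1333602442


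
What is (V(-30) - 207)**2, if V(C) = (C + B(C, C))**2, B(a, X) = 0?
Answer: 480249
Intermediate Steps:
V(C) = C**2 (V(C) = (C + 0)**2 = C**2)
(V(-30) - 207)**2 = ((-30)**2 - 207)**2 = (900 - 207)**2 = 693**2 = 480249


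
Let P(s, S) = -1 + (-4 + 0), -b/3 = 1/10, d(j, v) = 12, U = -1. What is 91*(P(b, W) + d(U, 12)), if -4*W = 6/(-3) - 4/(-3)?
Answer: 637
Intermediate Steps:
b = -3/10 ≈ -0.30000
W = ⅙ (W = -(6/(-3) - 4/(-3))/4 = -(6*(-⅓) - 4*(-⅓))/4 = -(-2 + 4/3)/4 = -¼*(-⅔) = ⅙ ≈ 0.16667)
P(s, S) = -5 (P(s, S) = -1 - 4 = -5)
91*(P(b, W) + d(U, 12)) = 91*(-5 + 12) = 91*7 = 637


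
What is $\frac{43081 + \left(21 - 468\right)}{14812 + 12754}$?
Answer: $\frac{21317}{13783} \approx 1.5466$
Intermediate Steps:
$\frac{43081 + \left(21 - 468\right)}{14812 + 12754} = \frac{43081 + \left(21 - 468\right)}{27566} = \left(43081 - 447\right) \frac{1}{27566} = 42634 \cdot \frac{1}{27566} = \frac{21317}{13783}$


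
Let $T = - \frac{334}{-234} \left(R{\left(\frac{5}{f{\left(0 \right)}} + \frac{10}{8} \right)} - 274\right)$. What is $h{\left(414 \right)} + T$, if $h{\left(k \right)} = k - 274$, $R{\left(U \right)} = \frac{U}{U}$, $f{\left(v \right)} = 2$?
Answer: $- \frac{749}{3} \approx -249.67$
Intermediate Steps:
$R{\left(U \right)} = 1$
$h{\left(k \right)} = -274 + k$ ($h{\left(k \right)} = k - 274 = -274 + k$)
$T = - \frac{1169}{3}$ ($T = - \frac{334}{-234} \left(1 - 274\right) = \left(-334\right) \left(- \frac{1}{234}\right) \left(-273\right) = \frac{167}{117} \left(-273\right) = - \frac{1169}{3} \approx -389.67$)
$h{\left(414 \right)} + T = \left(-274 + 414\right) - \frac{1169}{3} = 140 - \frac{1169}{3} = - \frac{749}{3}$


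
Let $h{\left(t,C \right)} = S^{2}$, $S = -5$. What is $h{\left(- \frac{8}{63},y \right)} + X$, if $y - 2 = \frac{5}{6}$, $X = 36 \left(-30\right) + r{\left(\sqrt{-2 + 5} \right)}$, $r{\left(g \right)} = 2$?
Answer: $-1053$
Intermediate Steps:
$X = -1078$ ($X = 36 \left(-30\right) + 2 = -1080 + 2 = -1078$)
$y = \frac{17}{6}$ ($y = 2 + \frac{5}{6} = \frac{17}{6} \approx 2.8333$)
$h{\left(t,C \right)} = 25$ ($h{\left(t,C \right)} = \left(-5\right)^{2} = 25$)
$h{\left(- \frac{8}{63},y \right)} + X = 25 - 1078 = -1053$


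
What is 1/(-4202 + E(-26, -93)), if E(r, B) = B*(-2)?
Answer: -1/4016 ≈ -0.00024900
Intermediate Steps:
E(r, B) = -2*B
1/(-4202 + E(-26, -93)) = 1/(-4202 - 2*(-93)) = 1/(-4202 + 186) = 1/(-4016) = -1/4016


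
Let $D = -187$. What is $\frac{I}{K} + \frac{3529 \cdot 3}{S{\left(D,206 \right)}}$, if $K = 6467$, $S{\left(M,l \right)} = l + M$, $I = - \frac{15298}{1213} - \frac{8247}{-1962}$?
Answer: $\frac{54314190331213}{97475396646} \approx 557.21$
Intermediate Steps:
$I = - \frac{6670355}{793302}$ ($I = \left(-15298\right) \frac{1}{1213} - - \frac{2749}{654} = - \frac{15298}{1213} + \frac{2749}{654} = - \frac{6670355}{793302} \approx -8.4083$)
$S{\left(M,l \right)} = M + l$
$\frac{I}{K} + \frac{3529 \cdot 3}{S{\left(D,206 \right)}} = - \frac{6670355}{793302 \cdot 6467} + \frac{3529 \cdot 3}{-187 + 206} = \left(- \frac{6670355}{793302}\right) \frac{1}{6467} + \frac{10587}{19} = - \frac{6670355}{5130284034} + 10587 \cdot \frac{1}{19} = - \frac{6670355}{5130284034} + \frac{10587}{19} = \frac{54314190331213}{97475396646}$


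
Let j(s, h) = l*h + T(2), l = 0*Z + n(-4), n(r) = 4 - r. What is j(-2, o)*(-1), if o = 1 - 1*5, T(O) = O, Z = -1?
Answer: 30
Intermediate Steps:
l = 8 (l = 0*(-1) + (4 - 1*(-4)) = 0 + (4 + 4) = 0 + 8 = 8)
o = -4 (o = 1 - 5 = -4)
j(s, h) = 2 + 8*h (j(s, h) = 8*h + 2 = 2 + 8*h)
j(-2, o)*(-1) = (2 + 8*(-4))*(-1) = (2 - 32)*(-1) = -30*(-1) = 30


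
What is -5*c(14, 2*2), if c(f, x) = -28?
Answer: 140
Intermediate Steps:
-5*c(14, 2*2) = -5*(-28) = 140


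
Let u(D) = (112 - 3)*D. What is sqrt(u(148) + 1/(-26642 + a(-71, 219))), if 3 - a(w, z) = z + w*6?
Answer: sqrt(176103622499)/3304 ≈ 127.01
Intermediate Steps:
a(w, z) = 3 - z - 6*w (a(w, z) = 3 - (z + w*6) = 3 - (z + 6*w) = 3 + (-z - 6*w) = 3 - z - 6*w)
u(D) = 109*D
sqrt(u(148) + 1/(-26642 + a(-71, 219))) = sqrt(109*148 + 1/(-26642 + (3 - 1*219 - 6*(-71)))) = sqrt(16132 + 1/(-26642 + (3 - 219 + 426))) = sqrt(16132 + 1/(-26642 + 210)) = sqrt(16132 + 1/(-26432)) = sqrt(16132 - 1/26432) = sqrt(426401023/26432) = sqrt(176103622499)/3304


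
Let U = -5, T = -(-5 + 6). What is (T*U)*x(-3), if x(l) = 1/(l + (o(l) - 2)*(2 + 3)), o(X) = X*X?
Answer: 5/32 ≈ 0.15625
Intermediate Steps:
T = -1 (T = -1*1 = -1)
o(X) = X²
x(l) = 1/(-10 + l + 5*l²) (x(l) = 1/(l + (l² - 2)*(2 + 3)) = 1/(l + (-2 + l²)*5) = 1/(l + (-10 + 5*l²)) = 1/(-10 + l + 5*l²))
(T*U)*x(-3) = (-1*(-5))/(-10 - 3 + 5*(-3)²) = 5/(-10 - 3 + 5*9) = 5/(-10 - 3 + 45) = 5/32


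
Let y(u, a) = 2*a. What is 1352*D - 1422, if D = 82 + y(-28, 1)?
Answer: 112146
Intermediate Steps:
D = 84 (D = 82 + 2*1 = 82 + 2 = 84)
1352*D - 1422 = 1352*84 - 1422 = 113568 - 1422 = 112146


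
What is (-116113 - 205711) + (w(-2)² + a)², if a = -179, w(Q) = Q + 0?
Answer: -291199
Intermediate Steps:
w(Q) = Q
(-116113 - 205711) + (w(-2)² + a)² = (-116113 - 205711) + ((-2)² - 179)² = -321824 + (4 - 179)² = -321824 + (-175)² = -321824 + 30625 = -291199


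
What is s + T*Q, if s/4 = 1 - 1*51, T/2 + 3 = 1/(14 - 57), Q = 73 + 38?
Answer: -37460/43 ≈ -871.16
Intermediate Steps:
Q = 111
T = -260/43 (T = -6 + 2/(14 - 57) = -6 + 2/(-43) = -6 + 2*(-1/43) = -6 - 2/43 = -260/43 ≈ -6.0465)
s = -200 (s = 4*(1 - 1*51) = 4*(1 - 51) = 4*(-50) = -200)
s + T*Q = -200 - 260/43*111 = -200 - 28860/43 = -37460/43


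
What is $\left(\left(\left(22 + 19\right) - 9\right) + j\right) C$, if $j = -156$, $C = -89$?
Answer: $11036$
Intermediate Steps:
$\left(\left(\left(22 + 19\right) - 9\right) + j\right) C = \left(\left(\left(22 + 19\right) - 9\right) - 156\right) \left(-89\right) = \left(\left(41 - 9\right) - 156\right) \left(-89\right) = \left(32 - 156\right) \left(-89\right) = \left(-124\right) \left(-89\right) = 11036$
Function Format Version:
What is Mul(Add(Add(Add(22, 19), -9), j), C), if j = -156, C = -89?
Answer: 11036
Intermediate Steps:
Mul(Add(Add(Add(22, 19), -9), j), C) = Mul(Add(Add(Add(22, 19), -9), -156), -89) = Mul(Add(Add(41, -9), -156), -89) = Mul(Add(32, -156), -89) = Mul(-124, -89) = 11036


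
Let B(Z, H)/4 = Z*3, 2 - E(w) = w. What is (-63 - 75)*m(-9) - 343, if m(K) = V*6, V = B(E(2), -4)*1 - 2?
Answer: 1313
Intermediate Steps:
E(w) = 2 - w
B(Z, H) = 12*Z (B(Z, H) = 4*(Z*3) = 4*(3*Z) = 12*Z)
V = -2 (V = (12*(2 - 1*2))*1 - 2 = (12*(2 - 2))*1 - 2 = (12*0)*1 - 2 = 0*1 - 2 = 0 - 2 = -2)
m(K) = -12 (m(K) = -2*6 = -12)
(-63 - 75)*m(-9) - 343 = (-63 - 75)*(-12) - 343 = -138*(-12) - 343 = 1656 - 343 = 1313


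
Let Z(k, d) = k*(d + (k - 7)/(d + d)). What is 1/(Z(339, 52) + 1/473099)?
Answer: 12300574/230146105061 ≈ 5.3447e-5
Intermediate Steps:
Z(k, d) = k*(d + (-7 + k)/(2*d)) (Z(k, d) = k*(d + (-7 + k)/((2*d))) = k*(d + (-7 + k)*(1/(2*d))) = k*(d + (-7 + k)/(2*d)))
1/(Z(339, 52) + 1/473099) = 1/((½)*339*(-7 + 339 + 2*52²)/52 + 1/473099) = 1/((½)*339*(1/52)*(-7 + 339 + 2*2704) + 1/473099) = 1/((½)*339*(1/52)*(-7 + 339 + 5408) + 1/473099) = 1/((½)*339*(1/52)*5740 + 1/473099) = 1/(486465/26 + 1/473099) = 1/(230146105061/12300574) = 12300574/230146105061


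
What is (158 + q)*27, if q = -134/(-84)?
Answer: 60327/14 ≈ 4309.1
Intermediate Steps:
q = 67/42 (q = -134*(-1/84) = 67/42 ≈ 1.5952)
(158 + q)*27 = (158 + 67/42)*27 = (6703/42)*27 = 60327/14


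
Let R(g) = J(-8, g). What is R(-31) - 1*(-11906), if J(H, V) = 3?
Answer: 11909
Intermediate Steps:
R(g) = 3
R(-31) - 1*(-11906) = 3 - 1*(-11906) = 3 + 11906 = 11909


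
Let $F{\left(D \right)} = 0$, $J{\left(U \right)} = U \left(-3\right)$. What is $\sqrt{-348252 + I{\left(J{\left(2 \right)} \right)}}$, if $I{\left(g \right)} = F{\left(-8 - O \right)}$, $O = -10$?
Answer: $2 i \sqrt{87063} \approx 590.13 i$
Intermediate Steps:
$J{\left(U \right)} = - 3 U$
$I{\left(g \right)} = 0$
$\sqrt{-348252 + I{\left(J{\left(2 \right)} \right)}} = \sqrt{-348252 + 0} = \sqrt{-348252} = 2 i \sqrt{87063}$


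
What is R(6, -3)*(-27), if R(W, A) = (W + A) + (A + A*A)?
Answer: -243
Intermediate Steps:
R(W, A) = W + A² + 2*A (R(W, A) = (A + W) + (A + A²) = W + A² + 2*A)
R(6, -3)*(-27) = (6 + (-3)² + 2*(-3))*(-27) = (6 + 9 - 6)*(-27) = 9*(-27) = -243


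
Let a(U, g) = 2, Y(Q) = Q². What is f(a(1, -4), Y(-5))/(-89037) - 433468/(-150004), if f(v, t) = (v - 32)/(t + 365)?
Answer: 125432781028/43406694981 ≈ 2.8897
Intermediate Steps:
f(v, t) = (-32 + v)/(365 + t)
f(a(1, -4), Y(-5))/(-89037) - 433468/(-150004) = ((-32 + 2)/(365 + (-5)²))/(-89037) - 433468/(-150004) = (-30/(365 + 25))*(-1/89037) - 433468*(-1/150004) = (-30/390)*(-1/89037) + 108367/37501 = ((1/390)*(-30))*(-1/89037) + 108367/37501 = -1/13*(-1/89037) + 108367/37501 = 1/1157481 + 108367/37501 = 125432781028/43406694981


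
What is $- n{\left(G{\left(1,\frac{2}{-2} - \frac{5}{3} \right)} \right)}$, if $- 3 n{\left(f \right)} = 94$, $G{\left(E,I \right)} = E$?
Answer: $\frac{94}{3} \approx 31.333$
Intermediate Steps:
$n{\left(f \right)} = - \frac{94}{3}$ ($n{\left(f \right)} = \left(- \frac{1}{3}\right) 94 = - \frac{94}{3}$)
$- n{\left(G{\left(1,\frac{2}{-2} - \frac{5}{3} \right)} \right)} = \left(-1\right) \left(- \frac{94}{3}\right) = \frac{94}{3}$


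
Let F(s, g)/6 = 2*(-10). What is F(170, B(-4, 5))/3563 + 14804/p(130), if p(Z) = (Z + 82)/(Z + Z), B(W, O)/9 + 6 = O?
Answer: 3428526020/188839 ≈ 18156.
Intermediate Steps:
B(W, O) = -54 + 9*O
F(s, g) = -120 (F(s, g) = 6*(2*(-10)) = 6*(-20) = -120)
p(Z) = (82 + Z)/(2*Z) (p(Z) = (82 + Z)/((2*Z)) = (82 + Z)*(1/(2*Z)) = (82 + Z)/(2*Z))
F(170, B(-4, 5))/3563 + 14804/p(130) = -120/3563 + 14804/(((½)*(82 + 130)/130)) = -120*1/3563 + 14804/(((½)*(1/130)*212)) = -120/3563 + 14804/(53/65) = -120/3563 + 14804*(65/53) = -120/3563 + 962260/53 = 3428526020/188839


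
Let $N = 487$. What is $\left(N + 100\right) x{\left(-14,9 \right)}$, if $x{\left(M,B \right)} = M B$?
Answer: $-73962$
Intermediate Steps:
$x{\left(M,B \right)} = B M$
$\left(N + 100\right) x{\left(-14,9 \right)} = \left(487 + 100\right) 9 \left(-14\right) = 587 \left(-126\right) = -73962$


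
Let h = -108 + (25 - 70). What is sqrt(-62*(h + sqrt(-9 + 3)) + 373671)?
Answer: sqrt(383157 - 62*I*sqrt(6)) ≈ 619.0 - 0.12*I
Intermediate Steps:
h = -153 (h = -108 - 45 = -153)
sqrt(-62*(h + sqrt(-9 + 3)) + 373671) = sqrt(-62*(-153 + sqrt(-9 + 3)) + 373671) = sqrt(-62*(-153 + sqrt(-6)) + 373671) = sqrt(-62*(-153 + I*sqrt(6)) + 373671) = sqrt((9486 - 62*I*sqrt(6)) + 373671) = sqrt(383157 - 62*I*sqrt(6))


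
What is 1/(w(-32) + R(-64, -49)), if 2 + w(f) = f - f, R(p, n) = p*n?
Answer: 1/3134 ≈ 0.00031908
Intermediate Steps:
R(p, n) = n*p
w(f) = -2 (w(f) = -2 + (f - f) = -2 + 0 = -2)
1/(w(-32) + R(-64, -49)) = 1/(-2 - 49*(-64)) = 1/(-2 + 3136) = 1/3134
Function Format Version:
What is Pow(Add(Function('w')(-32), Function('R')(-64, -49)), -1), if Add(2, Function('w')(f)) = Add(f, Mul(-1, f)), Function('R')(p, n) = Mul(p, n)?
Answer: Rational(1, 3134) ≈ 0.00031908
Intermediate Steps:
Function('R')(p, n) = Mul(n, p)
Function('w')(f) = -2 (Function('w')(f) = Add(-2, Add(f, Mul(-1, f))) = Add(-2, 0) = -2)
Pow(Add(Function('w')(-32), Function('R')(-64, -49)), -1) = Pow(Add(-2, Mul(-49, -64)), -1) = Pow(Add(-2, 3136), -1) = Pow(3134, -1) = Rational(1, 3134)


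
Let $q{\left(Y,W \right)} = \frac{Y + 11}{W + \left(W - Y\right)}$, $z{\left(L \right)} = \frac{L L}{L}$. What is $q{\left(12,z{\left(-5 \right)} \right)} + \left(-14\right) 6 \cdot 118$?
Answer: $- \frac{218087}{22} \approx -9913.0$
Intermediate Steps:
$z{\left(L \right)} = L$ ($z{\left(L \right)} = \frac{L^{2}}{L} = L$)
$q{\left(Y,W \right)} = \frac{11 + Y}{- Y + 2 W}$
$q{\left(12,z{\left(-5 \right)} \right)} + \left(-14\right) 6 \cdot 118 = \frac{11 + 12}{\left(-1\right) 12 + 2 \left(-5\right)} + \left(-14\right) 6 \cdot 118 = \frac{1}{-12 - 10} \cdot 23 - 9912 = \frac{1}{-22} \cdot 23 - 9912 = \left(- \frac{1}{22}\right) 23 - 9912 = - \frac{23}{22} - 9912 = - \frac{218087}{22}$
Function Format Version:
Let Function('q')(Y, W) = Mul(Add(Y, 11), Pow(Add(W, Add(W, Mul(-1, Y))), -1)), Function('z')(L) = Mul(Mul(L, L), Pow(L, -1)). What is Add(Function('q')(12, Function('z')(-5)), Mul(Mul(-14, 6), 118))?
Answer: Rational(-218087, 22) ≈ -9913.0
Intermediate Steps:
Function('z')(L) = L (Function('z')(L) = Mul(Pow(L, 2), Pow(L, -1)) = L)
Function('q')(Y, W) = Mul(Pow(Add(Mul(-1, Y), Mul(2, W)), -1), Add(11, Y)) (Function('q')(Y, W) = Mul(Add(11, Y), Pow(Add(Mul(-1, Y), Mul(2, W)), -1)) = Mul(Pow(Add(Mul(-1, Y), Mul(2, W)), -1), Add(11, Y)))
Add(Function('q')(12, Function('z')(-5)), Mul(Mul(-14, 6), 118)) = Add(Mul(Pow(Add(Mul(-1, 12), Mul(2, -5)), -1), Add(11, 12)), Mul(Mul(-14, 6), 118)) = Add(Mul(Pow(Add(-12, -10), -1), 23), Mul(-84, 118)) = Add(Mul(Pow(-22, -1), 23), -9912) = Add(Mul(Rational(-1, 22), 23), -9912) = Add(Rational(-23, 22), -9912) = Rational(-218087, 22)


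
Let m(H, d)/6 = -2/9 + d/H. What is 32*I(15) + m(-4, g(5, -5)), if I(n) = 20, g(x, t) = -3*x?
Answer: 3967/6 ≈ 661.17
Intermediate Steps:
m(H, d) = -4/3 + 6*d/H (m(H, d) = 6*(-2/9 + d/H) = -4/3 + 6*d/H)
32*I(15) + m(-4, g(5, -5)) = 32*20 + (-4/3 + 6*(-3*5)/(-4)) = 640 + (-4/3 + 6*(-15)*(-¼)) = 640 + (-4/3 + 45/2) = 640 + 127/6 = 3967/6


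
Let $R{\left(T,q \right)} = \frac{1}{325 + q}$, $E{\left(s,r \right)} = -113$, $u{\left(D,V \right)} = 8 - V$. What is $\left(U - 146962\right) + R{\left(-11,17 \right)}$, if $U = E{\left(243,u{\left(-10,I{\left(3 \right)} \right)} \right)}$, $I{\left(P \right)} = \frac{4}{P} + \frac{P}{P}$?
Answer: $- \frac{50299649}{342} \approx -1.4708 \cdot 10^{5}$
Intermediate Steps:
$I{\left(P \right)} = 1 + \frac{4}{P}$ ($I{\left(P \right)} = \frac{4}{P} + 1 = 1 + \frac{4}{P}$)
$U = -113$
$\left(U - 146962\right) + R{\left(-11,17 \right)} = \left(-113 - 146962\right) + \frac{1}{325 + 17} = -147075 + \frac{1}{342} = - \frac{50299649}{342}$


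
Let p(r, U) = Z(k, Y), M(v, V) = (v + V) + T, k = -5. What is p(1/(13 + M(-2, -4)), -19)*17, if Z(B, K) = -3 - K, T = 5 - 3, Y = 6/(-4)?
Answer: -51/2 ≈ -25.500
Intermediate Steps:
Y = -3/2 (Y = 6*(-1/4) = -3/2 ≈ -1.5000)
T = 2
M(v, V) = 2 + V + v (M(v, V) = (v + V) + 2 = (V + v) + 2 = 2 + V + v)
p(r, U) = -3/2 (p(r, U) = -3 - 1*(-3/2) = -3 + 3/2 = -3/2)
p(1/(13 + M(-2, -4)), -19)*17 = -3/2*17 = -51/2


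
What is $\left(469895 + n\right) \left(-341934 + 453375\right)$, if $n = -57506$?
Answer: $45957042549$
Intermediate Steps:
$\left(469895 + n\right) \left(-341934 + 453375\right) = \left(469895 - 57506\right) \left(-341934 + 453375\right) = 412389 \cdot 111441 = 45957042549$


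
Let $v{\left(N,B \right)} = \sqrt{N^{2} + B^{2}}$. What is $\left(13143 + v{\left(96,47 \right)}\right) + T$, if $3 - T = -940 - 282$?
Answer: $14368 + 5 \sqrt{457} \approx 14475.0$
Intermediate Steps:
$v{\left(N,B \right)} = \sqrt{B^{2} + N^{2}}$
$T = 1225$ ($T = 3 - \left(-940 - 282\right) = 3 - -1222 = 3 + 1222 = 1225$)
$\left(13143 + v{\left(96,47 \right)}\right) + T = \left(13143 + \sqrt{47^{2} + 96^{2}}\right) + 1225 = \left(13143 + \sqrt{2209 + 9216}\right) + 1225 = \left(13143 + \sqrt{11425}\right) + 1225 = \left(13143 + 5 \sqrt{457}\right) + 1225 = 14368 + 5 \sqrt{457}$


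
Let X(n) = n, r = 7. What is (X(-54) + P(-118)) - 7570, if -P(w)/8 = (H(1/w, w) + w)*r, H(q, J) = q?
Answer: -59916/59 ≈ -1015.5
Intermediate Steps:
P(w) = -56*w - 56/w (P(w) = -8*(1/w + w)*7 = -8*(w + 1/w)*7 = -8*(7*w + 7/w) = -56*w - 56/w)
(X(-54) + P(-118)) - 7570 = (-54 + (-56*(-118) - 56/(-118))) - 7570 = (-54 + (6608 - 56*(-1/118))) - 7570 = (-54 + (6608 + 28/59)) - 7570 = (-54 + 389900/59) - 7570 = 386714/59 - 7570 = -59916/59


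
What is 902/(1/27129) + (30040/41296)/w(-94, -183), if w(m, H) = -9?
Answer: 1136843888209/46458 ≈ 2.4470e+7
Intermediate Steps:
902/(1/27129) + (30040/41296)/w(-94, -183) = 902/(1/27129) + (30040/41296)/(-9) = 902/(1/27129) + (30040*(1/41296))*(-1/9) = 902*27129 + (3755/5162)*(-1/9) = 24470358 - 3755/46458 = 1136843888209/46458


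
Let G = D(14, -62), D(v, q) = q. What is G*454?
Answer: -28148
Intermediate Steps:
G = -62
G*454 = -62*454 = -28148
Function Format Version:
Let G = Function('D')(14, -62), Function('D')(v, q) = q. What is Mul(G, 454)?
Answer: -28148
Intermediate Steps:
G = -62
Mul(G, 454) = Mul(-62, 454) = -28148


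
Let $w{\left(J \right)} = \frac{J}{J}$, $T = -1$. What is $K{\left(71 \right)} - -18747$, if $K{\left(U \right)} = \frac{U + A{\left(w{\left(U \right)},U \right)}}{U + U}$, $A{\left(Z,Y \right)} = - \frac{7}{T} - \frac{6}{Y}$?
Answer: $\frac{94506393}{5041} \approx 18748.0$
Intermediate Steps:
$w{\left(J \right)} = 1$
$A{\left(Z,Y \right)} = 7 - \frac{6}{Y}$ ($A{\left(Z,Y \right)} = - \frac{7}{-1} - \frac{6}{Y} = \left(-7\right) \left(-1\right) - \frac{6}{Y} = 7 - \frac{6}{Y}$)
$K{\left(U \right)} = \frac{7 + U - \frac{6}{U}}{2 U}$ ($K{\left(U \right)} = \frac{U + \left(7 - \frac{6}{U}\right)}{U + U} = \frac{7 + U - \frac{6}{U}}{2 U}$)
$K{\left(71 \right)} - -18747 = \frac{-6 + 71 \left(7 + 71\right)}{2 \cdot 5041} - -18747 = \frac{1}{2} \cdot \frac{1}{5041} \left(-6 + 71 \cdot 78\right) + 18747 = \frac{1}{2} \cdot \frac{1}{5041} \left(-6 + 5538\right) + 18747 = \frac{1}{2} \cdot \frac{1}{5041} \cdot 5532 + 18747 = \frac{2766}{5041} + 18747 = \frac{94506393}{5041}$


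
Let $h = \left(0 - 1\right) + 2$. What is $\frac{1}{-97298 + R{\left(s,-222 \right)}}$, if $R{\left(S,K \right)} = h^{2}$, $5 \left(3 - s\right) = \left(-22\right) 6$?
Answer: $- \frac{1}{97297} \approx -1.0278 \cdot 10^{-5}$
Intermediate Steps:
$h = 1$ ($h = -1 + 2 = 1$)
$s = \frac{147}{5}$ ($s = 3 - \frac{\left(-22\right) 6}{5} = 3 - - \frac{132}{5} = 3 + \frac{132}{5} = \frac{147}{5} \approx 29.4$)
$R{\left(S,K \right)} = 1$ ($R{\left(S,K \right)} = 1^{2} = 1$)
$\frac{1}{-97298 + R{\left(s,-222 \right)}} = \frac{1}{-97298 + 1} = \frac{1}{-97297} = - \frac{1}{97297}$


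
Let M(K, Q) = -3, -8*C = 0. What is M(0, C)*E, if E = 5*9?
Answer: -135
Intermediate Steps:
C = 0 (C = -⅛*0 = 0)
E = 45
M(0, C)*E = -3*45 = -135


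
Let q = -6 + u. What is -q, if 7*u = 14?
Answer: 4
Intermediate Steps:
u = 2 (u = (⅐)*14 = 2)
q = -4 (q = -6 + 2 = -4)
-q = -1*(-4) = 4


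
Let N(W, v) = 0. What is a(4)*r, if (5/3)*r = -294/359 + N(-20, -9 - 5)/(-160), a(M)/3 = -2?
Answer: 5292/1795 ≈ 2.9482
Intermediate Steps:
a(M) = -6 (a(M) = 3*(-2) = -6)
r = -882/1795 (r = 3*(-294/359 + 0/(-160))/5 = 3*(-294*1/359 + 0*(-1/160))/5 = 3*(-294/359 + 0)/5 = (3/5)*(-294/359) = -882/1795 ≈ -0.49136)
a(4)*r = -6*(-882/1795) = 5292/1795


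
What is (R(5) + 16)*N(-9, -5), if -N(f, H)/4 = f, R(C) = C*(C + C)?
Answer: 2376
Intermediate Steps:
R(C) = 2*C² (R(C) = C*(2*C) = 2*C²)
N(f, H) = -4*f
(R(5) + 16)*N(-9, -5) = (2*5² + 16)*(-4*(-9)) = (2*25 + 16)*36 = (50 + 16)*36 = 66*36 = 2376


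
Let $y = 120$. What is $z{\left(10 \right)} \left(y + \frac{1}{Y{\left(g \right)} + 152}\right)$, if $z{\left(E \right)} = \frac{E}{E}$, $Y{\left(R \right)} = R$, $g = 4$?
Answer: $\frac{18721}{156} \approx 120.01$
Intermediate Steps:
$z{\left(E \right)} = 1$
$z{\left(10 \right)} \left(y + \frac{1}{Y{\left(g \right)} + 152}\right) = 1 \left(120 + \frac{1}{4 + 152}\right) = 1 \left(120 + \frac{1}{156}\right) = 1 \cdot \frac{18721}{156} = \frac{18721}{156}$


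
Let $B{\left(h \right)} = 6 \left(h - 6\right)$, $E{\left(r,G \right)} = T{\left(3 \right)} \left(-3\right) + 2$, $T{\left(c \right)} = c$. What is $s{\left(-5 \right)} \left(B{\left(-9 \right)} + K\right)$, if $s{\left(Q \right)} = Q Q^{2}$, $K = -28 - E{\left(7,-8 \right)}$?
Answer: $13875$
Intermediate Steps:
$E{\left(r,G \right)} = -7$ ($E{\left(r,G \right)} = 3 \left(-3\right) + 2 = -9 + 2 = -7$)
$K = -21$ ($K = -28 - -7 = -28 + 7 = -21$)
$s{\left(Q \right)} = Q^{3}$
$B{\left(h \right)} = -36 + 6 h$ ($B{\left(h \right)} = 6 \left(-6 + h\right) = -36 + 6 h$)
$s{\left(-5 \right)} \left(B{\left(-9 \right)} + K\right) = \left(-5\right)^{3} \left(\left(-36 + 6 \left(-9\right)\right) - 21\right) = - 125 \left(\left(-36 - 54\right) - 21\right) = - 125 \left(-90 - 21\right) = \left(-125\right) \left(-111\right) = 13875$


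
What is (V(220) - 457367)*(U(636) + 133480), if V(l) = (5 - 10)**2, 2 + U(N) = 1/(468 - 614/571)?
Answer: -8137738673190273/133307 ≈ -6.1045e+10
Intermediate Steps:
U(N) = -532657/266614 (U(N) = -2 + 1/(468 - 614/571) = -2 + 1/(266614/571) = -2 + 571/266614 = -532657/266614)
V(l) = 25 (V(l) = (-5)**2 = 25)
(V(220) - 457367)*(U(636) + 133480) = (25 - 457367)*(-532657/266614 + 133480) = -457342*35587104063/266614 = -8137738673190273/133307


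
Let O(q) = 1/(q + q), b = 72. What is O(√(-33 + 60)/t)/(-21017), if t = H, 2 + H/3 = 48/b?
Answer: 2*√3/189153 ≈ 1.8314e-5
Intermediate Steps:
H = -4 (H = -6 + 3*(48/72) = -6 + 3*(48*(1/72)) = -6 + 3*(⅔) = -6 + 2 = -4)
t = -4
O(q) = 1/(2*q)
O(√(-33 + 60)/t)/(-21017) = (1/(2*((√(-33 + 60)/(-4)))))/(-21017) = (1/(2*((√27*(-¼)))))*(-1/21017) = (1/(2*(((3*√3)*(-¼)))))*(-1/21017) = (1/(2*((-3*√3/4))))*(-1/21017) = ((-4*√3/9)/2)*(-1/21017) = -2*√3/9*(-1/21017) = 2*√3/189153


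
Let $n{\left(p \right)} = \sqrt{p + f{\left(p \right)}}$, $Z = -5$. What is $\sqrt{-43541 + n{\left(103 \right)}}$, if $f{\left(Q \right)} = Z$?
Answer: $\sqrt{-43541 + 7 \sqrt{2}} \approx 208.64 i$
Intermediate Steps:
$f{\left(Q \right)} = -5$
$n{\left(p \right)} = \sqrt{-5 + p}$ ($n{\left(p \right)} = \sqrt{p - 5} = \sqrt{-5 + p}$)
$\sqrt{-43541 + n{\left(103 \right)}} = \sqrt{-43541 + \sqrt{-5 + 103}} = \sqrt{-43541 + \sqrt{98}} = \sqrt{-43541 + 7 \sqrt{2}}$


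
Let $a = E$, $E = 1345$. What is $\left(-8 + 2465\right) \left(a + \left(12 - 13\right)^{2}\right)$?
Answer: $3307122$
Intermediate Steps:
$a = 1345$
$\left(-8 + 2465\right) \left(a + \left(12 - 13\right)^{2}\right) = \left(-8 + 2465\right) \left(1345 + \left(12 - 13\right)^{2}\right) = 2457 \left(1345 + \left(12 - 13\right)^{2}\right) = 2457 \left(1345 + \left(-1\right)^{2}\right) = 2457 \left(1345 + 1\right) = 2457 \cdot 1346 = 3307122$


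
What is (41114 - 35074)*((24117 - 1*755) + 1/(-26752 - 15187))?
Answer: 5917864658680/41939 ≈ 1.4111e+8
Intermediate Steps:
(41114 - 35074)*((24117 - 1*755) + 1/(-26752 - 15187)) = 6040*((24117 - 755) + 1/(-41939)) = 6040*(23362 - 1/41939) = 6040*(979778917/41939) = 5917864658680/41939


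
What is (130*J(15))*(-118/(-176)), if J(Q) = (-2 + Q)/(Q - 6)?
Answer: 49855/396 ≈ 125.90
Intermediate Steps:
J(Q) = (-2 + Q)/(-6 + Q)
(130*J(15))*(-118/(-176)) = (130*((-2 + 15)/(-6 + 15)))*(-118/(-176)) = (130*(13/9))*(-118*(-1/176)) = (130*((⅑)*13))*(59/88) = (130*(13/9))*(59/88) = (1690/9)*(59/88) = 49855/396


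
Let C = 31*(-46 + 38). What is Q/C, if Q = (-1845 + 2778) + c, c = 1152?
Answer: -2085/248 ≈ -8.4073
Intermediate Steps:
Q = 2085 (Q = (-1845 + 2778) + 1152 = 933 + 1152 = 2085)
C = -248 (C = 31*(-8) = -248)
Q/C = 2085/(-248) = 2085*(-1/248) = -2085/248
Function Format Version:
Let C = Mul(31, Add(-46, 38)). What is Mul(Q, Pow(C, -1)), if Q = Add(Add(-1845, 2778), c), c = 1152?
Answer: Rational(-2085, 248) ≈ -8.4073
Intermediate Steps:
Q = 2085 (Q = Add(Add(-1845, 2778), 1152) = Add(933, 1152) = 2085)
C = -248 (C = Mul(31, -8) = -248)
Mul(Q, Pow(C, -1)) = Mul(2085, Pow(-248, -1)) = Mul(2085, Rational(-1, 248)) = Rational(-2085, 248)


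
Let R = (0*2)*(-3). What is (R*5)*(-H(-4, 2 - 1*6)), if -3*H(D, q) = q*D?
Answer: 0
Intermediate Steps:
H(D, q) = -D*q/3 (H(D, q) = -q*D/3 = -D*q/3)
R = 0 (R = 0*(-3) = 0)
(R*5)*(-H(-4, 2 - 1*6)) = (0*5)*(-(-1)*(-4)*(2 - 1*6)/3) = 0*(-(-1)*(-4)*(2 - 6)/3) = 0*(-(-1)*(-4)*(-4)/3) = 0*(-1*(-16/3)) = 0*(16/3) = 0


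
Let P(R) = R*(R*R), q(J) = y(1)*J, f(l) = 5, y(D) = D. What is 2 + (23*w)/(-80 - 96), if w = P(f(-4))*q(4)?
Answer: -2787/44 ≈ -63.341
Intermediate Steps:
q(J) = J (q(J) = 1*J = J)
P(R) = R³ (P(R) = R*R² = R³)
w = 500 (w = 5³*4 = 125*4 = 500)
2 + (23*w)/(-80 - 96) = 2 + (23*500)/(-80 - 96) = 2 + 11500/(-176) = 2 - 1/176*11500 = 2 - 2875/44 = -2787/44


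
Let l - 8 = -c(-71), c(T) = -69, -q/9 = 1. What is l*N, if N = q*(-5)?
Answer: 3465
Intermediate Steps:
q = -9 (q = -9*1 = -9)
N = 45 (N = -9*(-5) = 45)
l = 77 (l = 8 - 1*(-69) = 8 + 69 = 77)
l*N = 77*45 = 3465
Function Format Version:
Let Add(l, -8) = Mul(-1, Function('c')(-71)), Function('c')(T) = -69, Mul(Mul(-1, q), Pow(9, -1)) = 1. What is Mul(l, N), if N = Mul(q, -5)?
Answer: 3465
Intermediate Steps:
q = -9 (q = Mul(-9, 1) = -9)
N = 45 (N = Mul(-9, -5) = 45)
l = 77 (l = Add(8, Mul(-1, -69)) = Add(8, 69) = 77)
Mul(l, N) = Mul(77, 45) = 3465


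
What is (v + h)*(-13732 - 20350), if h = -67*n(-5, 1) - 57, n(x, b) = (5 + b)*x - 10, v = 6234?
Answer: -301864274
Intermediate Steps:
n(x, b) = -10 + x*(5 + b) (n(x, b) = x*(5 + b) - 10 = -10 + x*(5 + b))
h = 2623 (h = -67*(-10 + 5*(-5) + 1*(-5)) - 57 = -67*(-10 - 25 - 5) - 57 = -67*(-40) - 57 = 2680 - 57 = 2623)
(v + h)*(-13732 - 20350) = (6234 + 2623)*(-13732 - 20350) = 8857*(-34082) = -301864274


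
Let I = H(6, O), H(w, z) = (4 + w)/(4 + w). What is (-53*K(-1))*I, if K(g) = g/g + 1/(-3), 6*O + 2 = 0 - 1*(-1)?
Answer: -106/3 ≈ -35.333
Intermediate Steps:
O = -1/6 (O = -1/3 + (0 - 1*(-1))/6 = -1/3 + (0 + 1)/6 = -1/3 + (1/6)*1 = -1/3 + 1/6 = -1/6 ≈ -0.16667)
K(g) = 2/3 (K(g) = 1 + 1*(-1/3) = 1 - 1/3 = 2/3)
H(w, z) = 1
I = 1
(-53*K(-1))*I = -53*2/3*1 = -106/3*1 = -106/3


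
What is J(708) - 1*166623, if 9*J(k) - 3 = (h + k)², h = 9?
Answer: -328505/3 ≈ -1.0950e+5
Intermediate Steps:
J(k) = ⅓ + (9 + k)²/9
J(708) - 1*166623 = (⅓ + (9 + 708)²/9) - 1*166623 = (⅓ + (⅑)*717²) - 166623 = (⅓ + (⅑)*514089) - 166623 = (⅓ + 57121) - 166623 = 171364/3 - 166623 = -328505/3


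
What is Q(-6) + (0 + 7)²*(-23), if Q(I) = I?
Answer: -1133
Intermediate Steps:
Q(-6) + (0 + 7)²*(-23) = -6 + (0 + 7)²*(-23) = -6 + 7²*(-23) = -6 + 49*(-23) = -6 - 1127 = -1133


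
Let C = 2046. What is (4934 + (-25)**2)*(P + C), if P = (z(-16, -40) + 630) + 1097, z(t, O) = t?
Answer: 20885163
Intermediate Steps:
P = 1711 (P = (-16 + 630) + 1097 = 614 + 1097 = 1711)
(4934 + (-25)**2)*(P + C) = (4934 + (-25)**2)*(1711 + 2046) = (4934 + 625)*3757 = 5559*3757 = 20885163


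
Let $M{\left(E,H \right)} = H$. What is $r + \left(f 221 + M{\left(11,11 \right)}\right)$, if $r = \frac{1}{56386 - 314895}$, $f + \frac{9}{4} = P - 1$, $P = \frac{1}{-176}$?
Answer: $- \frac{32235296949}{45497584} \approx -708.51$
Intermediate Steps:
$P = - \frac{1}{176} \approx -0.0056818$
$f = - \frac{573}{176}$ ($f = - \frac{9}{4} - \frac{177}{176} = - \frac{573}{176} \approx -3.2557$)
$r = - \frac{1}{258509}$ ($r = \frac{1}{-258509} = - \frac{1}{258509} \approx -3.8683 \cdot 10^{-6}$)
$r + \left(f 221 + M{\left(11,11 \right)}\right) = - \frac{1}{258509} + \left(\left(- \frac{573}{176}\right) 221 + 11\right) = - \frac{1}{258509} + \left(- \frac{126633}{176} + 11\right) = - \frac{1}{258509} - \frac{124697}{176} = - \frac{32235296949}{45497584}$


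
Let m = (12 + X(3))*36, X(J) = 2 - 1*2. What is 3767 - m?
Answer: 3335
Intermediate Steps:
X(J) = 0 (X(J) = 2 - 2 = 0)
m = 432 (m = (12 + 0)*36 = 12*36 = 432)
3767 - m = 3767 - 1*432 = 3767 - 432 = 3335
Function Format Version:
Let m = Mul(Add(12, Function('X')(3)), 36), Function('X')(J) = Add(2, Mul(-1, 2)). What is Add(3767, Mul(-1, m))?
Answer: 3335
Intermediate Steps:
Function('X')(J) = 0 (Function('X')(J) = Add(2, -2) = 0)
m = 432 (m = Mul(Add(12, 0), 36) = Mul(12, 36) = 432)
Add(3767, Mul(-1, m)) = Add(3767, Mul(-1, 432)) = Add(3767, -432) = 3335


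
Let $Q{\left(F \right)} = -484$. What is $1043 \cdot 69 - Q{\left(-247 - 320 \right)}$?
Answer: $72451$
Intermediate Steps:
$1043 \cdot 69 - Q{\left(-247 - 320 \right)} = 1043 \cdot 69 - -484 = 71967 + 484 = 72451$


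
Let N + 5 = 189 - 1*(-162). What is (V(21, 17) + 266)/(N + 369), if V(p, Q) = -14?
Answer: 252/715 ≈ 0.35245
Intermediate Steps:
N = 346 (N = -5 + (189 - 1*(-162)) = -5 + (189 + 162) = -5 + 351 = 346)
(V(21, 17) + 266)/(N + 369) = (-14 + 266)/(346 + 369) = 252/715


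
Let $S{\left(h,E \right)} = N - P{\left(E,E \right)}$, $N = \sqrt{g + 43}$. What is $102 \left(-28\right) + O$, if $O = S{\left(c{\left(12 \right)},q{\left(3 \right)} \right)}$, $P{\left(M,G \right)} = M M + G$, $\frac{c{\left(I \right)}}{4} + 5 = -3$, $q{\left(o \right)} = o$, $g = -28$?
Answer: $-2868 + \sqrt{15} \approx -2864.1$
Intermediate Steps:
$c{\left(I \right)} = -32$ ($c{\left(I \right)} = -20 + 4 \left(-3\right) = -20 - 12 = -32$)
$P{\left(M,G \right)} = G + M^{2}$ ($P{\left(M,G \right)} = M^{2} + G = G + M^{2}$)
$N = \sqrt{15}$ ($N = \sqrt{-28 + 43} = \sqrt{15} \approx 3.873$)
$S{\left(h,E \right)} = \sqrt{15} - E - E^{2}$ ($S{\left(h,E \right)} = \sqrt{15} - \left(E + E^{2}\right) = \sqrt{15} - E - E^{2}$)
$O = -12 + \sqrt{15}$ ($O = \sqrt{15} - 3 - 3^{2} = \sqrt{15} - 3 - 9 = -12 + \sqrt{15} \approx -8.127$)
$102 \left(-28\right) + O = 102 \left(-28\right) - \left(12 - \sqrt{15}\right) = -2856 - \left(12 - \sqrt{15}\right) = -2868 + \sqrt{15}$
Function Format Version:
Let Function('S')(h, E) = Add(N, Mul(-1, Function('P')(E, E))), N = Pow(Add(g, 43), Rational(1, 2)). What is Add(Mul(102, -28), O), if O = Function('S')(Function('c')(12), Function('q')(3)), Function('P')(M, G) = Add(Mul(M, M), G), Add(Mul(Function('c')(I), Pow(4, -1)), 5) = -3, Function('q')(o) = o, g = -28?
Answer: Add(-2868, Pow(15, Rational(1, 2))) ≈ -2864.1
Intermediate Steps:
Function('c')(I) = -32 (Function('c')(I) = Add(-20, Mul(4, -3)) = Add(-20, -12) = -32)
Function('P')(M, G) = Add(G, Pow(M, 2)) (Function('P')(M, G) = Add(Pow(M, 2), G) = Add(G, Pow(M, 2)))
N = Pow(15, Rational(1, 2)) (N = Pow(Add(-28, 43), Rational(1, 2)) = Pow(15, Rational(1, 2)) ≈ 3.8730)
Function('S')(h, E) = Add(Pow(15, Rational(1, 2)), Mul(-1, E), Mul(-1, Pow(E, 2))) (Function('S')(h, E) = Add(Pow(15, Rational(1, 2)), Mul(-1, Add(E, Pow(E, 2)))) = Add(Pow(15, Rational(1, 2)), Add(Mul(-1, E), Mul(-1, Pow(E, 2)))) = Add(Pow(15, Rational(1, 2)), Mul(-1, E), Mul(-1, Pow(E, 2))))
O = Add(-12, Pow(15, Rational(1, 2))) (O = Add(Pow(15, Rational(1, 2)), Mul(-1, 3), Mul(-1, Pow(3, 2))) = Add(Pow(15, Rational(1, 2)), -3, Mul(-1, 9)) = Add(Pow(15, Rational(1, 2)), -3, -9) = Add(-12, Pow(15, Rational(1, 2))) ≈ -8.1270)
Add(Mul(102, -28), O) = Add(Mul(102, -28), Add(-12, Pow(15, Rational(1, 2)))) = Add(-2856, Add(-12, Pow(15, Rational(1, 2)))) = Add(-2868, Pow(15, Rational(1, 2)))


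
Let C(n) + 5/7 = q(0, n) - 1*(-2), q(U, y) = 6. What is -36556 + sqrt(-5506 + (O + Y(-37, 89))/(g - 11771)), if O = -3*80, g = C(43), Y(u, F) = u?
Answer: -36556 + I*sqrt(37335275951402)/82346 ≈ -36556.0 + 74.202*I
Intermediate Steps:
C(n) = 51/7 (C(n) = -5/7 + (6 - 1*(-2)) = -5/7 + (6 + 2) = -5/7 + 8 = 51/7)
g = 51/7 ≈ 7.2857
O = -240
-36556 + sqrt(-5506 + (O + Y(-37, 89))/(g - 11771)) = -36556 + sqrt(-5506 + (-240 - 37)/(51/7 - 11771)) = -36556 + sqrt(-5506 - 277/(-82346/7)) = -36556 + sqrt(-5506 - 277*(-7/82346)) = -36556 + sqrt(-5506 + 1939/82346) = -36556 + sqrt(-453395137/82346) = -36556 + I*sqrt(37335275951402)/82346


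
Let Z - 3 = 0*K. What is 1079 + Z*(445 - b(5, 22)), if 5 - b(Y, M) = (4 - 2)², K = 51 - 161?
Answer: 2411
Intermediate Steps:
K = -110
b(Y, M) = 1 (b(Y, M) = 5 - (4 - 2)² = 5 - 1*2² = 5 - 1*4 = 5 - 4 = 1)
Z = 3 (Z = 3 + 0*(-110) = 3 + 0 = 3)
1079 + Z*(445 - b(5, 22)) = 1079 + 3*(445 - 1*1) = 1079 + 3*(445 - 1) = 1079 + 3*444 = 1079 + 1332 = 2411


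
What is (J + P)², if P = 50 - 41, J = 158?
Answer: 27889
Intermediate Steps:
P = 9
(J + P)² = (158 + 9)² = 167² = 27889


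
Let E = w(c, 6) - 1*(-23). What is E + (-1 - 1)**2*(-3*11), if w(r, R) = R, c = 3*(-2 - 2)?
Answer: -103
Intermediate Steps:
c = -12 (c = 3*(-4) = -12)
E = 29 (E = 6 - 1*(-23) = 6 + 23 = 29)
E + (-1 - 1)**2*(-3*11) = 29 + (-1 - 1)**2*(-3*11) = 29 + (-2)**2*(-33) = 29 + 4*(-33) = 29 - 132 = -103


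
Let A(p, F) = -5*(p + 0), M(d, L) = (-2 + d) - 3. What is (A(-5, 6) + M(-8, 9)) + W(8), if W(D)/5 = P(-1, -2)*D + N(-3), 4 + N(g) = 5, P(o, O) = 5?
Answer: 217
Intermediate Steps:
M(d, L) = -5 + d
N(g) = 1 (N(g) = -4 + 5 = 1)
A(p, F) = -5*p
W(D) = 5 + 25*D (W(D) = 5*(5*D + 1) = 5*(1 + 5*D) = 5 + 25*D)
(A(-5, 6) + M(-8, 9)) + W(8) = (-5*(-5) + (-5 - 8)) + (5 + 25*8) = (25 - 13) + (5 + 200) = 12 + 205 = 217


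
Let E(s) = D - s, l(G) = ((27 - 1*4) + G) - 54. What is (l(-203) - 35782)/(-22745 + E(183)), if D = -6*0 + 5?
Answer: 36016/22923 ≈ 1.5712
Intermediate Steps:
l(G) = -31 + G (l(G) = ((27 - 4) + G) - 54 = (23 + G) - 54 = -31 + G)
D = 5 (D = 0 + 5 = 5)
E(s) = 5 - s
(l(-203) - 35782)/(-22745 + E(183)) = ((-31 - 203) - 35782)/(-22745 + (5 - 1*183)) = (-234 - 35782)/(-22745 + (5 - 183)) = -36016/(-22745 - 178) = -36016/(-22923) = -36016*(-1/22923) = 36016/22923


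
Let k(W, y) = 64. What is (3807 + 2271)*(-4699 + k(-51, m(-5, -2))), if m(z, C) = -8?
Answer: -28171530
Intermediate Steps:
(3807 + 2271)*(-4699 + k(-51, m(-5, -2))) = (3807 + 2271)*(-4699 + 64) = 6078*(-4635) = -28171530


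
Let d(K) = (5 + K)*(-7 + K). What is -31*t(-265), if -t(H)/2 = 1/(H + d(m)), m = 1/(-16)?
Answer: -15872/76767 ≈ -0.20676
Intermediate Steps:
m = -1/16 ≈ -0.062500
d(K) = (-7 + K)*(5 + K)
t(H) = -2/(-8927/256 + H) (t(H) = -2/(H + (-35 + (-1/16)² - 2*(-1/16))) = -2/(H + (-35 + 1/256 + ⅛)) = -2/(H - 8927/256) = -2/(-8927/256 + H))
-31*t(-265) = -(-15872)/(-8927 + 256*(-265)) = -(-15872)/(-8927 - 67840) = -(-15872)/(-76767) = -(-15872)*(-1)/76767 = -31*512/76767 = -15872/76767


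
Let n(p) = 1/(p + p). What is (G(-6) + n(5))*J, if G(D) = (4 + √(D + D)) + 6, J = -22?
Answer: -1111/5 - 44*I*√3 ≈ -222.2 - 76.21*I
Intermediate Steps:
n(p) = 1/(2*p)
G(D) = 10 + √2*√D (G(D) = (4 + √(2*D)) + 6 = (4 + √2*√D) + 6 = 10 + √2*√D)
(G(-6) + n(5))*J = ((10 + √2*√(-6)) + (½)/5)*(-22) = ((10 + √2*(I*√6)) + (½)*(⅕))*(-22) = ((10 + 2*I*√3) + ⅒)*(-22) = (101/10 + 2*I*√3)*(-22) = -1111/5 - 44*I*√3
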